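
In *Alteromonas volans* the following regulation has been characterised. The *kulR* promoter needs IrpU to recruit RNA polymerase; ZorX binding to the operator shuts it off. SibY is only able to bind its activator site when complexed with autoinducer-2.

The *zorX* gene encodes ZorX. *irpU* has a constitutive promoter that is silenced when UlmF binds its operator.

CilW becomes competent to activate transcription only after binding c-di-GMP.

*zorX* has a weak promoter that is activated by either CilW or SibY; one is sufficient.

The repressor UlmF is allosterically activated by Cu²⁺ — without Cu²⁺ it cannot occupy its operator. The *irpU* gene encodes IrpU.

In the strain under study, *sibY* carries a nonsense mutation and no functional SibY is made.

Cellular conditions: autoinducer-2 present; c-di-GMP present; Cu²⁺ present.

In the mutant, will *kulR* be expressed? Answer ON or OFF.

Cu²⁺ is present, so UlmF is active.
With repressor UlmF bound, *irpU* is not transcribed.
So IrpU is not produced.
c-di-GMP is present, so CilW is active.
SibY is non-functional in this strain, so it has no effect.
Activator CilW is present, so *zorX* is transcribed.
So ZorX is produced and active.
With repressor ZorX bound, *kulR* is not transcribed.

OFF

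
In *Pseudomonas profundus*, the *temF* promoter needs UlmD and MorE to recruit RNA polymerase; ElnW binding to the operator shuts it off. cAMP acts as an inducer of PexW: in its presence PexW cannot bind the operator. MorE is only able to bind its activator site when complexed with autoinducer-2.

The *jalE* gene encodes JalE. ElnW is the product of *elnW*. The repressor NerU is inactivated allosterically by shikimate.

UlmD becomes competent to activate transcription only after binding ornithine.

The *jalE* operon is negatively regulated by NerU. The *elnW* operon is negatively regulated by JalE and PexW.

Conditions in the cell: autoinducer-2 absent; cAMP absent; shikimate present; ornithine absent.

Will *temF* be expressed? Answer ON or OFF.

OFF

Ornithine is absent, so UlmD is inactive.
Shikimate is present, so NerU is inactive.
With no repressor bound, *jalE* is transcribed.
So JalE is produced and active.
cAMP is absent, so PexW is active.
With repressor JalE bound, *elnW* is not transcribed.
So ElnW is not produced.
Autoinducer-2 is absent, so MorE is inactive.
Required activator UlmD is absent, so *temF* is not transcribed.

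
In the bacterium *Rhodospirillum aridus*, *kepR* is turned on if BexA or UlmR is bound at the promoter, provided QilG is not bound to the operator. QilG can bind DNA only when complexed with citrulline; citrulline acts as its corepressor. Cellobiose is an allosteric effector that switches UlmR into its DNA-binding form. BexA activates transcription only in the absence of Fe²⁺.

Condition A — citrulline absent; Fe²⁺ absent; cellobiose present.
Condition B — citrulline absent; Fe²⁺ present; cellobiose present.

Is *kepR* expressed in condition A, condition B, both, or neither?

Condition A:
Citrulline is absent, so QilG is inactive.
Fe²⁺ is absent, so BexA is active.
Cellobiose is present, so UlmR is active.
Activator BexA is present, so *kepR* is transcribed.
→ *kepR* is ON in A.
Condition B:
Citrulline is absent, so QilG is inactive.
Fe²⁺ is present, so BexA is inactive.
Cellobiose is present, so UlmR is active.
Activator UlmR is present, so *kepR* is transcribed.
→ *kepR* is ON in B.

both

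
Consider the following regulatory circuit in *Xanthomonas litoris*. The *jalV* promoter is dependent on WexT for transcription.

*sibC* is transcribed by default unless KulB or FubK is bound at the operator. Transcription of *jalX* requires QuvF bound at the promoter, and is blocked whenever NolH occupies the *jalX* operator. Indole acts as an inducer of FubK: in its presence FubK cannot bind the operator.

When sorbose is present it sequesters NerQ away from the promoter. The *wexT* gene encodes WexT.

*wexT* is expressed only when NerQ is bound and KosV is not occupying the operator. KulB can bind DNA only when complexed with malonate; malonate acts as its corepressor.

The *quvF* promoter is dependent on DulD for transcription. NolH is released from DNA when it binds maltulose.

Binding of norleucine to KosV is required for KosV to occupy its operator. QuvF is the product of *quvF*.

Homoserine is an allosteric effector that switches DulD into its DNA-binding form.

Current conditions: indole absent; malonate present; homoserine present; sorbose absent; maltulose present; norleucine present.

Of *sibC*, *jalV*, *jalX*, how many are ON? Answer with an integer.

1

Malonate is present, so KulB is active.
Indole is absent, so FubK is active.
With repressor KulB bound, *sibC* is not transcribed.
→ *sibC* is OFF.
Norleucine is present, so KosV is active.
Sorbose is absent, so NerQ is active.
With repressor KosV bound, *wexT* is not transcribed.
So WexT is not produced.
Required activator WexT is absent, so *jalV* is not transcribed.
→ *jalV* is OFF.
Maltulose is present, so NolH is inactive.
Homoserine is present, so DulD is active.
No repressor is bound and DulD is active, so *quvF* is transcribed.
So QuvF is produced and active.
No repressor is bound and QuvF is active, so *jalX* is transcribed.
→ *jalX* is ON.
1 of the 3 genes is transcribed.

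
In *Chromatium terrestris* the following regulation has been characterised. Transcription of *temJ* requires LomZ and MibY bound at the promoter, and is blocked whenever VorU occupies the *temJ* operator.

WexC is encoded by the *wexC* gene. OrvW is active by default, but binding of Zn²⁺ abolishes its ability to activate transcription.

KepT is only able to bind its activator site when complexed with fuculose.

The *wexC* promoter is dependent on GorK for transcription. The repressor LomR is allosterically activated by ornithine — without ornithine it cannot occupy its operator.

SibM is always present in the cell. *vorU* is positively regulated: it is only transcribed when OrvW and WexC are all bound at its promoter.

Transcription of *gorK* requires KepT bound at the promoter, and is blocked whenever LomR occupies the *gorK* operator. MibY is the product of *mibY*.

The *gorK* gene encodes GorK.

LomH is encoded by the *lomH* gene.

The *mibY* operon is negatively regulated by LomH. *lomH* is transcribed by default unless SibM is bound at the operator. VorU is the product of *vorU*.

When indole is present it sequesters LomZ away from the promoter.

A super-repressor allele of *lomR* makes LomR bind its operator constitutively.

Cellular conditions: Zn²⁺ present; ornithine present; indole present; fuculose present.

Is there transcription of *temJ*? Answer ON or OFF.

OFF

Zn²⁺ is present, so OrvW is inactive.
Fuculose is present, so KepT is active.
LomR is constitutively active in this strain.
With repressor LomR bound, *gorK* is not transcribed.
So GorK is not produced.
Required activator GorK is absent, so *wexC* is not transcribed.
So WexC is not produced.
Required activator OrvW is absent, so *vorU* is not transcribed.
So VorU is not produced.
Indole is present, so LomZ is inactive.
SibM is produced constitutively and is active.
With repressor SibM bound, *lomH* is not transcribed.
So LomH is not produced.
With no repressor bound, *mibY* is transcribed.
So MibY is produced and active.
Required activator LomZ is absent, so *temJ* is not transcribed.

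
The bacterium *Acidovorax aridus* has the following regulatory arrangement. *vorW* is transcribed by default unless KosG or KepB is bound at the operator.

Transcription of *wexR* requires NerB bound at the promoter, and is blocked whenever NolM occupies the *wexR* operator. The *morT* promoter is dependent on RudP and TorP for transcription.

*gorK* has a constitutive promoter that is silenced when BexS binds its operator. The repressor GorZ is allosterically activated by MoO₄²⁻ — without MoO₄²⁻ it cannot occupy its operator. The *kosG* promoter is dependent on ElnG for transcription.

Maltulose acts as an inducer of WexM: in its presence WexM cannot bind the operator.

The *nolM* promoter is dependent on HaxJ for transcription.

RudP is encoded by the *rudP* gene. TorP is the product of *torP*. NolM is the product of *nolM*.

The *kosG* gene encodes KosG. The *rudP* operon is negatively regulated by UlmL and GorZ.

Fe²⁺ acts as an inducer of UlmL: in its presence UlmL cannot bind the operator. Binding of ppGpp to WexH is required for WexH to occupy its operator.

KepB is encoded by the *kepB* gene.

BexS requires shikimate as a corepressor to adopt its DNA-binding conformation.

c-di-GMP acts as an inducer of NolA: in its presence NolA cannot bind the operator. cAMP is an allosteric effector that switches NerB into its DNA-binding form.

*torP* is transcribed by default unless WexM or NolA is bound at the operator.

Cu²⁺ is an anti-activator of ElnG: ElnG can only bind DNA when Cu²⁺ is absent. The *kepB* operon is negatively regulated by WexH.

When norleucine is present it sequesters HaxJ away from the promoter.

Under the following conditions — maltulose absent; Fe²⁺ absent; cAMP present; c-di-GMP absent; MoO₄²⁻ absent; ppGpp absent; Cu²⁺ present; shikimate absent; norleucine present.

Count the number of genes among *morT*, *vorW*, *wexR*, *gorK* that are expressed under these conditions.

2

Fe²⁺ is absent, so UlmL is active.
MoO₄²⁻ is absent, so GorZ is inactive.
With repressor UlmL bound, *rudP* is not transcribed.
So RudP is not produced.
Maltulose is absent, so WexM is active.
c-di-GMP is absent, so NolA is active.
With repressor WexM bound, *torP* is not transcribed.
So TorP is not produced.
Required activator RudP is absent, so *morT* is not transcribed.
→ *morT* is OFF.
Cu²⁺ is present, so ElnG is inactive.
Required activator ElnG is absent, so *kosG* is not transcribed.
So KosG is not produced.
ppGpp is absent, so WexH is inactive.
With no repressor bound, *kepB* is transcribed.
So KepB is produced and active.
With repressor KepB bound, *vorW* is not transcribed.
→ *vorW* is OFF.
cAMP is present, so NerB is active.
Norleucine is present, so HaxJ is inactive.
Required activator HaxJ is absent, so *nolM* is not transcribed.
So NolM is not produced.
No repressor is bound and NerB is active, so *wexR* is transcribed.
→ *wexR* is ON.
Shikimate is absent, so BexS is inactive.
With no repressor bound, *gorK* is transcribed.
→ *gorK* is ON.
2 of the 4 genes are transcribed.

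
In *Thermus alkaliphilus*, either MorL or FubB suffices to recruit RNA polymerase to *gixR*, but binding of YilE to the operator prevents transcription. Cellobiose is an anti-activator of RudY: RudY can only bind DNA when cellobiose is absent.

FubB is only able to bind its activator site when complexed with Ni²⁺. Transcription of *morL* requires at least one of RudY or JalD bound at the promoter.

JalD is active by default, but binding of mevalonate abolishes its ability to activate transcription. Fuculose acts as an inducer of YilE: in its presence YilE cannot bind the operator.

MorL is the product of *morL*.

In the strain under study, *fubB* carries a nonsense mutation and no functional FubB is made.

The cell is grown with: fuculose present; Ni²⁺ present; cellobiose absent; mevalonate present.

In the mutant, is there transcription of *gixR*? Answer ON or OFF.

Cellobiose is absent, so RudY is active.
Mevalonate is present, so JalD is inactive.
Activator RudY is present, so *morL* is transcribed.
So MorL is produced and active.
FubB is non-functional in this strain, so it has no effect.
Fuculose is present, so YilE is inactive.
Activator MorL is present, so *gixR* is transcribed.

ON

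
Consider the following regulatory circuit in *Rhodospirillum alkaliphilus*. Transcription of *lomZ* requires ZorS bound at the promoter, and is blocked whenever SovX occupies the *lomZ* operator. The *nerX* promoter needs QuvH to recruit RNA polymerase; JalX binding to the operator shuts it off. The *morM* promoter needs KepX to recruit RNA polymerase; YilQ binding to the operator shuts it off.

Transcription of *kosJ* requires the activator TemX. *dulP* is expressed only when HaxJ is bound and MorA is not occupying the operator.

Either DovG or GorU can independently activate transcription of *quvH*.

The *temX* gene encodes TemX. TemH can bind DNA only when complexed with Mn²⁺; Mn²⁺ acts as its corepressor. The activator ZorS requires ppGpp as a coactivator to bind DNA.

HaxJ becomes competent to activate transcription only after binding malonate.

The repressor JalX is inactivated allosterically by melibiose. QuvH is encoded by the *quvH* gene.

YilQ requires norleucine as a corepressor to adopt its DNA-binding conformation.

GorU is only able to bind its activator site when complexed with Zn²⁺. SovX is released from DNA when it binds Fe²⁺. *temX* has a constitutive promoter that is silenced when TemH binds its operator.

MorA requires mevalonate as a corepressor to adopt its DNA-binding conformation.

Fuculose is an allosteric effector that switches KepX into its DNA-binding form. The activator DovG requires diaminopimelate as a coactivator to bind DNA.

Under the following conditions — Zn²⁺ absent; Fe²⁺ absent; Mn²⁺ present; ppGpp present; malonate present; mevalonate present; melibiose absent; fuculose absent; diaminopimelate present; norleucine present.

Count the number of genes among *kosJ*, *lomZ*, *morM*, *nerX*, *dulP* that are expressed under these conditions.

0

Mn²⁺ is present, so TemH is active.
With repressor TemH bound, *temX* is not transcribed.
So TemX is not produced.
Required activator TemX is absent, so *kosJ* is not transcribed.
→ *kosJ* is OFF.
ppGpp is present, so ZorS is active.
Fe²⁺ is absent, so SovX is active.
With repressor SovX bound, *lomZ* is not transcribed.
→ *lomZ* is OFF.
Norleucine is present, so YilQ is active.
Fuculose is absent, so KepX is inactive.
With repressor YilQ bound, *morM* is not transcribed.
→ *morM* is OFF.
Diaminopimelate is present, so DovG is active.
Zn²⁺ is absent, so GorU is inactive.
Activator DovG is present, so *quvH* is transcribed.
So QuvH is produced and active.
Melibiose is absent, so JalX is active.
With repressor JalX bound, *nerX* is not transcribed.
→ *nerX* is OFF.
Malonate is present, so HaxJ is active.
Mevalonate is present, so MorA is active.
With repressor MorA bound, *dulP* is not transcribed.
→ *dulP* is OFF.
0 of the 5 genes are transcribed.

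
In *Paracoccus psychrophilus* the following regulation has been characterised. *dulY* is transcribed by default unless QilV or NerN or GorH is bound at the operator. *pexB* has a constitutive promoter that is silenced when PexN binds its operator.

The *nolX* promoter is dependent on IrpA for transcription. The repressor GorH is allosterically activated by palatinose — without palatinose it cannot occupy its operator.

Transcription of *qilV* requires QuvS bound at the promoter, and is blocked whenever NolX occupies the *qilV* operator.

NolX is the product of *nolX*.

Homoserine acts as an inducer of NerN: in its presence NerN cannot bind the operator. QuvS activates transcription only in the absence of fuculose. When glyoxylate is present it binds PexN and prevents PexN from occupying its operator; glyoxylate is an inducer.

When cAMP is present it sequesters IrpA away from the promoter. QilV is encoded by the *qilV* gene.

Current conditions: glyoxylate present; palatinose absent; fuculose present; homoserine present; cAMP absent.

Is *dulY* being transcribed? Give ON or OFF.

Fuculose is present, so QuvS is inactive.
cAMP is absent, so IrpA is active.
No repressor is bound and IrpA is active, so *nolX* is transcribed.
So NolX is produced and active.
With repressor NolX bound, *qilV* is not transcribed.
So QilV is not produced.
Homoserine is present, so NerN is inactive.
Palatinose is absent, so GorH is inactive.
With no repressor bound, *dulY* is transcribed.

ON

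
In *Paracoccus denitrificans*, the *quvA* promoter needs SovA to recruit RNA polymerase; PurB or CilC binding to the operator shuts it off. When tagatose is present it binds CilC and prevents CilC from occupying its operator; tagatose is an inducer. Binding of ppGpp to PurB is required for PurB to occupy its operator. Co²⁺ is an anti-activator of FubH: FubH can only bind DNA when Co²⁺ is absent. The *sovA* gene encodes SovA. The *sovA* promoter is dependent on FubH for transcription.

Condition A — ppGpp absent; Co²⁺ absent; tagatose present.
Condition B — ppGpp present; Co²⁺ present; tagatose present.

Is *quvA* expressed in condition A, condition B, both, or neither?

A only

Condition A:
ppGpp is absent, so PurB is inactive.
Co²⁺ is absent, so FubH is active.
No repressor is bound and FubH is active, so *sovA* is transcribed.
So SovA is produced and active.
Tagatose is present, so CilC is inactive.
No repressor is bound and SovA is active, so *quvA* is transcribed.
→ *quvA* is ON in A.
Condition B:
ppGpp is present, so PurB is active.
Co²⁺ is present, so FubH is inactive.
Required activator FubH is absent, so *sovA* is not transcribed.
So SovA is not produced.
Tagatose is present, so CilC is inactive.
With repressor PurB bound, *quvA* is not transcribed.
→ *quvA* is OFF in B.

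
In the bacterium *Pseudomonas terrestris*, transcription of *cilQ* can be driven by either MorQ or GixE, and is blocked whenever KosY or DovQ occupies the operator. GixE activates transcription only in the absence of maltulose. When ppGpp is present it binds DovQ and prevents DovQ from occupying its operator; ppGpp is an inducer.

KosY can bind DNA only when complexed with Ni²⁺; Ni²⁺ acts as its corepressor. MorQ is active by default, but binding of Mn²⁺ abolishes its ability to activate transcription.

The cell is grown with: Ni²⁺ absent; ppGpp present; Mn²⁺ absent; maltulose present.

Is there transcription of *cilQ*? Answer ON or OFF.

ON

Ni²⁺ is absent, so KosY is inactive.
Mn²⁺ is absent, so MorQ is active.
Maltulose is present, so GixE is inactive.
ppGpp is present, so DovQ is inactive.
Activator MorQ is present, so *cilQ* is transcribed.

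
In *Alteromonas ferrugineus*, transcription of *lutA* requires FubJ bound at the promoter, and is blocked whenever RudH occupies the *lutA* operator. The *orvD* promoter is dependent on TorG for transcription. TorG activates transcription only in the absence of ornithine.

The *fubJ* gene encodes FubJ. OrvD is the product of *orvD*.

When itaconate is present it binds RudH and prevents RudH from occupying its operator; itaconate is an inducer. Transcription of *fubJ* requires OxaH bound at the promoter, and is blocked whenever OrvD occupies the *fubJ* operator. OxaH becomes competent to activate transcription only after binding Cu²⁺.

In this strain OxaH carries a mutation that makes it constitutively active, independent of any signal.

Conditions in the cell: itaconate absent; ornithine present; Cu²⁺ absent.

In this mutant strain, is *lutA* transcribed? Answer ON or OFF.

OFF

Ornithine is present, so TorG is inactive.
Required activator TorG is absent, so *orvD* is not transcribed.
So OrvD is not produced.
OxaH is constitutively active in this strain.
No repressor is bound and OxaH is active, so *fubJ* is transcribed.
So FubJ is produced and active.
Itaconate is absent, so RudH is active.
With repressor RudH bound, *lutA* is not transcribed.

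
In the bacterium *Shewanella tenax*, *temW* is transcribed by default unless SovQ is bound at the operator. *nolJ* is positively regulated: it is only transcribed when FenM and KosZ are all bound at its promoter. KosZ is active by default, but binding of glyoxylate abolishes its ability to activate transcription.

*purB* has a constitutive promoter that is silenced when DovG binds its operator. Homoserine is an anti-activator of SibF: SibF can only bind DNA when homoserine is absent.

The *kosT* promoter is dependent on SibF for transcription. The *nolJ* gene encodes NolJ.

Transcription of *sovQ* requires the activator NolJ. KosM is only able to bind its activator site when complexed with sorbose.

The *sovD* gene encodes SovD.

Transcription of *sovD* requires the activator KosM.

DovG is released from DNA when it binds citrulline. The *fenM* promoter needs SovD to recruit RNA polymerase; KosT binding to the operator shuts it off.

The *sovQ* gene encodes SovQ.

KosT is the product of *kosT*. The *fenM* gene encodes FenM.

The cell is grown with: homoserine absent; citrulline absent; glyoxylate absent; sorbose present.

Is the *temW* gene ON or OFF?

ON

Homoserine is absent, so SibF is active.
No repressor is bound and SibF is active, so *kosT* is transcribed.
So KosT is produced and active.
Sorbose is present, so KosM is active.
No repressor is bound and KosM is active, so *sovD* is transcribed.
So SovD is produced and active.
With repressor KosT bound, *fenM* is not transcribed.
So FenM is not produced.
Glyoxylate is absent, so KosZ is active.
Required activator FenM is absent, so *nolJ* is not transcribed.
So NolJ is not produced.
Required activator NolJ is absent, so *sovQ* is not transcribed.
So SovQ is not produced.
With no repressor bound, *temW* is transcribed.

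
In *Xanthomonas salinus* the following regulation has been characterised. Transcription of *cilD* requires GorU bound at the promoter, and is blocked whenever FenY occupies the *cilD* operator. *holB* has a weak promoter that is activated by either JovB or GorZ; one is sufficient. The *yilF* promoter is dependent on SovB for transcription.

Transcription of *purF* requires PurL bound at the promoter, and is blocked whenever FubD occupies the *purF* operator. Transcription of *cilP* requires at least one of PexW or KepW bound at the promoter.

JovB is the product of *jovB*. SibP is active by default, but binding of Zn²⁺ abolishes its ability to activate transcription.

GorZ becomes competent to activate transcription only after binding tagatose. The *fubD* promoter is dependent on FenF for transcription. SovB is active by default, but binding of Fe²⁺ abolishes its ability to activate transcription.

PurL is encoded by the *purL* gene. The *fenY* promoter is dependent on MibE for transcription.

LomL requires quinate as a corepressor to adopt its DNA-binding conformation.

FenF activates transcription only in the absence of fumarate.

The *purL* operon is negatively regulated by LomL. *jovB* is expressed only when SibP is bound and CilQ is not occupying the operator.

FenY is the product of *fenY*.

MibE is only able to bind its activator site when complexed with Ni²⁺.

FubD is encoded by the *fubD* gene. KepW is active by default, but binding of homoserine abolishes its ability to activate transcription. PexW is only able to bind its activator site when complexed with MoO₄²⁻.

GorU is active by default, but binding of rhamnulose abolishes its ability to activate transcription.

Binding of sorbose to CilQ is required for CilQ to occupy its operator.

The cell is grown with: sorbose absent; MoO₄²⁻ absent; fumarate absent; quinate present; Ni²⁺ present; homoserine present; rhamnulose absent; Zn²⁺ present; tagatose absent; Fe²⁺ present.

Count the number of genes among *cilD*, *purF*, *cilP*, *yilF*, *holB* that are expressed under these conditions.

Ni²⁺ is present, so MibE is active.
No repressor is bound and MibE is active, so *fenY* is transcribed.
So FenY is produced and active.
Rhamnulose is absent, so GorU is active.
With repressor FenY bound, *cilD* is not transcribed.
→ *cilD* is OFF.
Fumarate is absent, so FenF is active.
No repressor is bound and FenF is active, so *fubD* is transcribed.
So FubD is produced and active.
Quinate is present, so LomL is active.
With repressor LomL bound, *purL* is not transcribed.
So PurL is not produced.
With repressor FubD bound, *purF* is not transcribed.
→ *purF* is OFF.
MoO₄²⁻ is absent, so PexW is inactive.
Homoserine is present, so KepW is inactive.
No activator is available at the *cilP* promoter, so *cilP* is not transcribed.
→ *cilP* is OFF.
Fe²⁺ is present, so SovB is inactive.
Required activator SovB is absent, so *yilF* is not transcribed.
→ *yilF* is OFF.
Sorbose is absent, so CilQ is inactive.
Zn²⁺ is present, so SibP is inactive.
Required activator SibP is absent, so *jovB* is not transcribed.
So JovB is not produced.
Tagatose is absent, so GorZ is inactive.
No activator is available at the *holB* promoter, so *holB* is not transcribed.
→ *holB* is OFF.
0 of the 5 genes are transcribed.

0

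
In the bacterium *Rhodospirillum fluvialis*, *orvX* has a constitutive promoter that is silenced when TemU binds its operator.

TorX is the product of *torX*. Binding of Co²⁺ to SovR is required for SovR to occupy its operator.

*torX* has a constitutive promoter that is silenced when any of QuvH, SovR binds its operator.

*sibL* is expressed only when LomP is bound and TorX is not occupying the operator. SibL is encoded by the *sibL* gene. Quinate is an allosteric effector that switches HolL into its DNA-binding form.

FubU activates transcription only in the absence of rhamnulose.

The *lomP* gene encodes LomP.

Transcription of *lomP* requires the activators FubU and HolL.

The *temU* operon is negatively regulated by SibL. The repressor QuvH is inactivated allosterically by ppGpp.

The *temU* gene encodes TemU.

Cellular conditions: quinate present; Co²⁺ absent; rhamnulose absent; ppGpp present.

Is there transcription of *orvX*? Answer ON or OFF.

ppGpp is present, so QuvH is inactive.
Co²⁺ is absent, so SovR is inactive.
With no repressor bound, *torX* is transcribed.
So TorX is produced and active.
Rhamnulose is absent, so FubU is active.
Quinate is present, so HolL is active.
No repressor is bound and FubU and HolL are active, so *lomP* is transcribed.
So LomP is produced and active.
With repressor TorX bound, *sibL* is not transcribed.
So SibL is not produced.
With no repressor bound, *temU* is transcribed.
So TemU is produced and active.
With repressor TemU bound, *orvX* is not transcribed.

OFF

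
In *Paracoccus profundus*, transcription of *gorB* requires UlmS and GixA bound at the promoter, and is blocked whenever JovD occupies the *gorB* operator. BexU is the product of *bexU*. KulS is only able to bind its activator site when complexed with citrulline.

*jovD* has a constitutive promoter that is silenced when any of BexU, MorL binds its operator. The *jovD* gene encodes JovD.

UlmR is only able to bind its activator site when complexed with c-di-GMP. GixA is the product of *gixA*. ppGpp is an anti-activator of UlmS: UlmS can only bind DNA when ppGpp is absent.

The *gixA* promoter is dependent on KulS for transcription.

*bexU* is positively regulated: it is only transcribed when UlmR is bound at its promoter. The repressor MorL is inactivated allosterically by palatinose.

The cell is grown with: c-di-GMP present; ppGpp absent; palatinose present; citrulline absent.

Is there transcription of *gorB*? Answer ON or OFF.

ppGpp is absent, so UlmS is active.
c-di-GMP is present, so UlmR is active.
No repressor is bound and UlmR is active, so *bexU* is transcribed.
So BexU is produced and active.
Palatinose is present, so MorL is inactive.
With repressor BexU bound, *jovD* is not transcribed.
So JovD is not produced.
Citrulline is absent, so KulS is inactive.
Required activator KulS is absent, so *gixA* is not transcribed.
So GixA is not produced.
Required activator GixA is absent, so *gorB* is not transcribed.

OFF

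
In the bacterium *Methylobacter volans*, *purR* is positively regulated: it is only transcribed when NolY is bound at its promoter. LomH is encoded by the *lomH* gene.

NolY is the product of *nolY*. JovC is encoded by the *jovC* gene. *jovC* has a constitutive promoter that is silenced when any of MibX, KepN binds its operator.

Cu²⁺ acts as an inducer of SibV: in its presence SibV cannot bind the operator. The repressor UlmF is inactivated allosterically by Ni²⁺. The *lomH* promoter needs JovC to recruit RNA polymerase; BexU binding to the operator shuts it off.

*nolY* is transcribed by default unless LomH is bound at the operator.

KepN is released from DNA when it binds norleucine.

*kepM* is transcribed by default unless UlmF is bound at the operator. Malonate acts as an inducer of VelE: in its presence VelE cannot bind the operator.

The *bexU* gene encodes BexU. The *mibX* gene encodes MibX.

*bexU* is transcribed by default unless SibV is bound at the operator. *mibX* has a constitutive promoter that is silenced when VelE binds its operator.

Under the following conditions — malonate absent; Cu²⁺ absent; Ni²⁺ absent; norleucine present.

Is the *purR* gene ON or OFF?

Malonate is absent, so VelE is active.
With repressor VelE bound, *mibX* is not transcribed.
So MibX is not produced.
Norleucine is present, so KepN is inactive.
With no repressor bound, *jovC* is transcribed.
So JovC is produced and active.
Cu²⁺ is absent, so SibV is active.
With repressor SibV bound, *bexU* is not transcribed.
So BexU is not produced.
No repressor is bound and JovC is active, so *lomH* is transcribed.
So LomH is produced and active.
With repressor LomH bound, *nolY* is not transcribed.
So NolY is not produced.
Required activator NolY is absent, so *purR* is not transcribed.

OFF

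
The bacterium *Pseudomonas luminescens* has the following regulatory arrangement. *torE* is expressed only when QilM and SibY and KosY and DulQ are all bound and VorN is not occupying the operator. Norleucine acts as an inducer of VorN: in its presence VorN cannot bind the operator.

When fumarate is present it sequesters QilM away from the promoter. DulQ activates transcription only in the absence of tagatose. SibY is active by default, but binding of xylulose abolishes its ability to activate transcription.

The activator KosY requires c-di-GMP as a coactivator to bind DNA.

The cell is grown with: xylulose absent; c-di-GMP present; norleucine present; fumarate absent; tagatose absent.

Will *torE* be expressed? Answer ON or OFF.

Norleucine is present, so VorN is inactive.
Fumarate is absent, so QilM is active.
Xylulose is absent, so SibY is active.
c-di-GMP is present, so KosY is active.
Tagatose is absent, so DulQ is active.
No repressor is bound and QilM and SibY and KosY and DulQ are active, so *torE* is transcribed.

ON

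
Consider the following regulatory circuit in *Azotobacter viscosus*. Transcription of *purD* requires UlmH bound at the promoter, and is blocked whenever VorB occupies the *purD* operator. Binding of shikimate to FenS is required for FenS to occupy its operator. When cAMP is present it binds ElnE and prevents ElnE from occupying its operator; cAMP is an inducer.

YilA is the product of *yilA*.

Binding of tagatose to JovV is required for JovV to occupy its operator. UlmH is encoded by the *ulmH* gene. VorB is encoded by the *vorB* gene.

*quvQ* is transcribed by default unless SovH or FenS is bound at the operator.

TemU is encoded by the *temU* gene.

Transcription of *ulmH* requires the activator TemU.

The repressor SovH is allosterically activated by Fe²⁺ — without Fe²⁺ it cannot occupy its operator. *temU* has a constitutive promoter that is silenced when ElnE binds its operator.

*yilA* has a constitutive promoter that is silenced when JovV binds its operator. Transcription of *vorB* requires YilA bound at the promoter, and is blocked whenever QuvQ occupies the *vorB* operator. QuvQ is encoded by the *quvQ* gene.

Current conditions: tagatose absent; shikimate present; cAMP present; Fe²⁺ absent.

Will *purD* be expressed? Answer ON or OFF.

OFF

Tagatose is absent, so JovV is inactive.
With no repressor bound, *yilA* is transcribed.
So YilA is produced and active.
Fe²⁺ is absent, so SovH is inactive.
Shikimate is present, so FenS is active.
With repressor FenS bound, *quvQ* is not transcribed.
So QuvQ is not produced.
No repressor is bound and YilA is active, so *vorB* is transcribed.
So VorB is produced and active.
cAMP is present, so ElnE is inactive.
With no repressor bound, *temU* is transcribed.
So TemU is produced and active.
No repressor is bound and TemU is active, so *ulmH* is transcribed.
So UlmH is produced and active.
With repressor VorB bound, *purD* is not transcribed.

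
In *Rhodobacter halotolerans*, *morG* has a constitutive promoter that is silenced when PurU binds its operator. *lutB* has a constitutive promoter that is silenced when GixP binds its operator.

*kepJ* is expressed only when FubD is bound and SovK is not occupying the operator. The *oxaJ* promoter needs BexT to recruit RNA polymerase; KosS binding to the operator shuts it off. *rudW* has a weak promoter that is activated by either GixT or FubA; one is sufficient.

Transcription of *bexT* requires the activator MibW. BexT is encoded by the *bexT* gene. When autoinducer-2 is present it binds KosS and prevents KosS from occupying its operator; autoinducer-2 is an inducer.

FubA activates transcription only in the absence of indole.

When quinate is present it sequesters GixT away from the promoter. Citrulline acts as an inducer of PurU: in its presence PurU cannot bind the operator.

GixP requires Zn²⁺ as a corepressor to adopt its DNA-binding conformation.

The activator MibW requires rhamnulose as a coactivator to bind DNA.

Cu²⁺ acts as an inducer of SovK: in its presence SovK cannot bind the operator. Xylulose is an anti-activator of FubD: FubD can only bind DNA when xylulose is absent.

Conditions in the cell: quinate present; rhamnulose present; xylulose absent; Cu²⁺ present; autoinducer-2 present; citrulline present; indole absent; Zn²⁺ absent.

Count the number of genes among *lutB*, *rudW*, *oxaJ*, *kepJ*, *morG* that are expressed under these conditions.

5

Zn²⁺ is absent, so GixP is inactive.
With no repressor bound, *lutB* is transcribed.
→ *lutB* is ON.
Quinate is present, so GixT is inactive.
Indole is absent, so FubA is active.
Activator FubA is present, so *rudW* is transcribed.
→ *rudW* is ON.
Autoinducer-2 is present, so KosS is inactive.
Rhamnulose is present, so MibW is active.
No repressor is bound and MibW is active, so *bexT* is transcribed.
So BexT is produced and active.
No repressor is bound and BexT is active, so *oxaJ* is transcribed.
→ *oxaJ* is ON.
Cu²⁺ is present, so SovK is inactive.
Xylulose is absent, so FubD is active.
No repressor is bound and FubD is active, so *kepJ* is transcribed.
→ *kepJ* is ON.
Citrulline is present, so PurU is inactive.
With no repressor bound, *morG* is transcribed.
→ *morG* is ON.
5 of the 5 genes are transcribed.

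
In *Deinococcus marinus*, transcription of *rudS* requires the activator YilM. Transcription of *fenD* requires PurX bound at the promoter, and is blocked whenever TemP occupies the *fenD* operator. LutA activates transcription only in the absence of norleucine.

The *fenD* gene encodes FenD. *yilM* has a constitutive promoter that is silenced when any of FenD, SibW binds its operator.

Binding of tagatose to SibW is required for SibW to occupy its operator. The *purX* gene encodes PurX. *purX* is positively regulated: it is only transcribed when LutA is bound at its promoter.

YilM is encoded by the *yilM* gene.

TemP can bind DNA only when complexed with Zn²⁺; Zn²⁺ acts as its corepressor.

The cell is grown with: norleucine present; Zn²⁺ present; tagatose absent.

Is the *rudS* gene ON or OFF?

Norleucine is present, so LutA is inactive.
Required activator LutA is absent, so *purX* is not transcribed.
So PurX is not produced.
Zn²⁺ is present, so TemP is active.
With repressor TemP bound, *fenD* is not transcribed.
So FenD is not produced.
Tagatose is absent, so SibW is inactive.
With no repressor bound, *yilM* is transcribed.
So YilM is produced and active.
No repressor is bound and YilM is active, so *rudS* is transcribed.

ON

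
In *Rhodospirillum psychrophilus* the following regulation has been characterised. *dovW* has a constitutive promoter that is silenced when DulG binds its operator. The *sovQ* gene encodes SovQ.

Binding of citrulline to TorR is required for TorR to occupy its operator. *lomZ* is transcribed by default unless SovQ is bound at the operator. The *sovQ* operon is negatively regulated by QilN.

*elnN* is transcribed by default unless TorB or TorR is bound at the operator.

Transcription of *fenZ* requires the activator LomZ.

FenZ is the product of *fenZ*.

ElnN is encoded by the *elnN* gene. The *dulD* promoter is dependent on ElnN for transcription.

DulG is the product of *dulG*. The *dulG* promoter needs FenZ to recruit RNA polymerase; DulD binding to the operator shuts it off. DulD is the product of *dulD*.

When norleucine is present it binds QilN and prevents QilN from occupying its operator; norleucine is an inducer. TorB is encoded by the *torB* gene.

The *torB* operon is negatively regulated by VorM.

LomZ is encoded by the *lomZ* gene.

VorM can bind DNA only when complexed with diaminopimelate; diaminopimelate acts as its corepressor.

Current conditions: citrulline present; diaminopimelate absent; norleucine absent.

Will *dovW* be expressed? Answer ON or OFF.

OFF

Norleucine is absent, so QilN is active.
With repressor QilN bound, *sovQ* is not transcribed.
So SovQ is not produced.
With no repressor bound, *lomZ* is transcribed.
So LomZ is produced and active.
No repressor is bound and LomZ is active, so *fenZ* is transcribed.
So FenZ is produced and active.
Diaminopimelate is absent, so VorM is inactive.
With no repressor bound, *torB* is transcribed.
So TorB is produced and active.
Citrulline is present, so TorR is active.
With repressor TorB bound, *elnN* is not transcribed.
So ElnN is not produced.
Required activator ElnN is absent, so *dulD* is not transcribed.
So DulD is not produced.
No repressor is bound and FenZ is active, so *dulG* is transcribed.
So DulG is produced and active.
With repressor DulG bound, *dovW* is not transcribed.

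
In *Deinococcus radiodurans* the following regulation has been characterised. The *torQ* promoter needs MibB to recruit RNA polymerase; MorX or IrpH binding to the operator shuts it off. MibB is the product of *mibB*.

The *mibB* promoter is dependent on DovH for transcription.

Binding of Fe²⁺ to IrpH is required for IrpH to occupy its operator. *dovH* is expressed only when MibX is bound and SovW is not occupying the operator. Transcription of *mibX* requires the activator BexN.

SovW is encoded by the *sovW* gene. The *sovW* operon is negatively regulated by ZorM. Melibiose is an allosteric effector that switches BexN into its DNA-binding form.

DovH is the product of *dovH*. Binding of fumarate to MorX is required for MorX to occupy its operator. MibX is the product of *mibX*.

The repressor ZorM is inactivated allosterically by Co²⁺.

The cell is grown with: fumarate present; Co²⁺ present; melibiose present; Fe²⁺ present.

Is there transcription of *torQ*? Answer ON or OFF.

OFF

Fumarate is present, so MorX is active.
Fe²⁺ is present, so IrpH is active.
Melibiose is present, so BexN is active.
No repressor is bound and BexN is active, so *mibX* is transcribed.
So MibX is produced and active.
Co²⁺ is present, so ZorM is inactive.
With no repressor bound, *sovW* is transcribed.
So SovW is produced and active.
With repressor SovW bound, *dovH* is not transcribed.
So DovH is not produced.
Required activator DovH is absent, so *mibB* is not transcribed.
So MibB is not produced.
With repressor MorX bound, *torQ* is not transcribed.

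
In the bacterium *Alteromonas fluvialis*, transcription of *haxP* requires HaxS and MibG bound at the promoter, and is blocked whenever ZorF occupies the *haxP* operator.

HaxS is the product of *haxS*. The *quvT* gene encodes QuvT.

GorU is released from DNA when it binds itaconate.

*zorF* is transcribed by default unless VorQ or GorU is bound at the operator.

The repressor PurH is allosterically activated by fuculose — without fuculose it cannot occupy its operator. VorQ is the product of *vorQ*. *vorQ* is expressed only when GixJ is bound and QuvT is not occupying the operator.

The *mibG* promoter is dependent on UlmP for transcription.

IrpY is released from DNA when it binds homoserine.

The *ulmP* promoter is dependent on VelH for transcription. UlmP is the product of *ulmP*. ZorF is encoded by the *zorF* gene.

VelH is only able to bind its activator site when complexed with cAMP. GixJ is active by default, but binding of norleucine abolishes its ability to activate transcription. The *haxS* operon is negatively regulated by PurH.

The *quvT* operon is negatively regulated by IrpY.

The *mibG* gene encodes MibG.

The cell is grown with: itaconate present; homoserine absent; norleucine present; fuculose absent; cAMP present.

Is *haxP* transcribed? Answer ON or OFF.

OFF

Norleucine is present, so GixJ is inactive.
Homoserine is absent, so IrpY is active.
With repressor IrpY bound, *quvT* is not transcribed.
So QuvT is not produced.
Required activator GixJ is absent, so *vorQ* is not transcribed.
So VorQ is not produced.
Itaconate is present, so GorU is inactive.
With no repressor bound, *zorF* is transcribed.
So ZorF is produced and active.
Fuculose is absent, so PurH is inactive.
With no repressor bound, *haxS* is transcribed.
So HaxS is produced and active.
cAMP is present, so VelH is active.
No repressor is bound and VelH is active, so *ulmP* is transcribed.
So UlmP is produced and active.
No repressor is bound and UlmP is active, so *mibG* is transcribed.
So MibG is produced and active.
With repressor ZorF bound, *haxP* is not transcribed.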